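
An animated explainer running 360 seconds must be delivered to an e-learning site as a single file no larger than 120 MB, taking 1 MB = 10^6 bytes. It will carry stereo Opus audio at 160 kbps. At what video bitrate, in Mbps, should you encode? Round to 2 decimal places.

Budget: 120 MB = 960.0 Mb.
Total bitrate budget: 960.0 Mb / 360 s = 2.667 Mbps.
Audio: 160 kbps = 0.160 Mbps.
Video: 2.667 − 0.160 = 2.507 Mbps.

2.51 Mbps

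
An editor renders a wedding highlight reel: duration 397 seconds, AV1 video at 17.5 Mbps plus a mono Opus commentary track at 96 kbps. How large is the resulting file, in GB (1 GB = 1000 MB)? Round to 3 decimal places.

Audio: 96 kbps = 0.096 Mbps.
Total bitrate: 17.5 + 0.096 = 17.596 Mbps.
Stream data: 17.596 Mbps × 397 s = 6985.6 Mb.
6,986 Mb ÷ 8 = 873.2 MB → 0.8732 GB.

0.873 GB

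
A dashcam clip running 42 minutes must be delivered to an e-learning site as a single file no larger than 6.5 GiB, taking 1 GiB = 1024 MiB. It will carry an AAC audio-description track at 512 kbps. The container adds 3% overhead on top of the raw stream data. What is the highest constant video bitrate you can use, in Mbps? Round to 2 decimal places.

21.00 Mbps

Budget: 6.5 GiB = 55834.6 Mb.
Stream payload after overhead: 55834.6 / 1.03 = 54208.3 Mb.
42 min = 2520 s
Total bitrate budget: 54208.3 Mb / 2520 s = 21.511 Mbps.
Audio: 512 kbps = 0.512 Mbps.
Video: 21.511 − 0.512 = 20.999 Mbps.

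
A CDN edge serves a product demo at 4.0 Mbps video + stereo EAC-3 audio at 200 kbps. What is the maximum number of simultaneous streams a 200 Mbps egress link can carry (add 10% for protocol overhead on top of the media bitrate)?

Audio: 200 kbps = 0.200 Mbps.
Per-viewer media rate: 4.200 Mbps.
On the wire with 10% overhead: 4.620 Mbps.
200 Mbps = 200.0 Mbps; 200.0 / 4.620 = 43.29 → 43 viewers.

43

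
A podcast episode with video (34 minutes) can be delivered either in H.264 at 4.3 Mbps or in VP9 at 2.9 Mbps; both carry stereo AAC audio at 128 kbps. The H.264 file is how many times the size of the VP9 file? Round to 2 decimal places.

1.46

34 min = 2040 s
Audio: 128 kbps = 0.128 Mbps.
H.264: 4.428 Mbps × 2040 s = 9033.1 Mb = 1.129 GB.
VP9: 3.028 Mbps × 2040 s = 6177.1 Mb = 0.772 GB.
Ratio: 1.129 / 0.772 = 1.462.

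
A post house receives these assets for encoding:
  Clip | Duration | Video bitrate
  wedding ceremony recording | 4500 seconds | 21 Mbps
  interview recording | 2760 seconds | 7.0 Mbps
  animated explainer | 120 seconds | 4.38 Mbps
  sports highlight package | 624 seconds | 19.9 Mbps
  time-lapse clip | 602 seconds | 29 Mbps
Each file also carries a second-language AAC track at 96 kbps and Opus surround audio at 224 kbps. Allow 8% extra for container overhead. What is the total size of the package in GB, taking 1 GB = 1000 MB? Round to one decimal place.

19.8 GB

Audio total: 96 + 224 = 320 kbps = 0.320 Mbps.
wedding ceremony recording: 21.320 Mbps × 4500 s × 1.08 = 103615.2 Mb
interview recording: 7.320 Mbps × 2760 s × 1.08 = 21819.5 Mb
animated explainer: 4.700 Mbps × 120 s × 1.08 = 609.1 Mb
sports highlight package: 20.220 Mbps × 624 s × 1.08 = 13626.7 Mb
time-lapse clip: 29.320 Mbps × 602 s × 1.08 = 19062.7 Mb
Total: 158733.1 Mb = 19841.6 MB.
= 19.84 GB.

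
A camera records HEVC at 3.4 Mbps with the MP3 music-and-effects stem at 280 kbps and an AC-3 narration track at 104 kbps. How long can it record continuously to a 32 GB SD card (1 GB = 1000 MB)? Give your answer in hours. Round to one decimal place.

18.8 hours

Audio total: 280 + 104 = 384 kbps = 0.384 Mbps.
Total bitrate: 3.4 + 0.384 = 3.784 Mbps.
Capacity: 32 GB = 256,000 Mb.
Recording time: 256,000 / 3.784 = 67,653 s ≈ 18.8 hours.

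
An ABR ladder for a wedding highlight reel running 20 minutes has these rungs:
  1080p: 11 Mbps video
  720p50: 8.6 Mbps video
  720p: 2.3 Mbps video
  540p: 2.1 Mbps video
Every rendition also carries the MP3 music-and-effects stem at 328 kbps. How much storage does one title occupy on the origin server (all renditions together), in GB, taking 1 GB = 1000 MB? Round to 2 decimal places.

20 min = 1200 s
Audio: 328 kbps = 0.328 Mbps.
Sum of rendition bitrates: (11+0.328) + (8.6+0.328) + (2.3+0.328) + (2.1+0.328) = 25.312 Mbps.
× 1200 s = 30,374 Mb = 3,797 MB = 3.797 GB.

3.80 GB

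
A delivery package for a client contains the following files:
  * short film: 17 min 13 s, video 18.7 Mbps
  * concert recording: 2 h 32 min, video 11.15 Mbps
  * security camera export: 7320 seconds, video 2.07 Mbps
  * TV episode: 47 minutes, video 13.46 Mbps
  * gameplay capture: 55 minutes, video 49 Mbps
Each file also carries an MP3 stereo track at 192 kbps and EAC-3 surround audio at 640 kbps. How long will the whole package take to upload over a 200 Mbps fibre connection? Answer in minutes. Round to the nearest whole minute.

Audio total: 192 + 640 = 832 kbps = 0.832 Mbps.
short film: 19.532 Mbps × 1033 s = 20176.6 Mb
concert recording: 11.982 Mbps × 9120 s = 109275.8 Mb
security camera export: 2.902 Mbps × 7320 s = 21242.6 Mb
TV episode: 14.292 Mbps × 2820 s = 40303.4 Mb
gameplay capture: 49.832 Mbps × 3300 s = 164445.6 Mb
Total: 355444.1 Mb = 44430.5 MB.
At 200 Mbps: 355444.1 / 200 = 1777 s ≈ 29.6 minutes.

30 minutes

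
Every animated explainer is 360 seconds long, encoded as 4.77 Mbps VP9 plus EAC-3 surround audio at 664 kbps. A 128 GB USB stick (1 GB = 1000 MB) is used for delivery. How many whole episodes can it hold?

523

Audio: 664 kbps = 0.664 Mbps.
Total bitrate: 5.434 Mbps.
Per item: 5.434 Mbps × 360 s = 1,956 Mb = 244.5 MB.
Capacity: 128 GB = 1,024,000 Mb; 523.45 items → 523 complete.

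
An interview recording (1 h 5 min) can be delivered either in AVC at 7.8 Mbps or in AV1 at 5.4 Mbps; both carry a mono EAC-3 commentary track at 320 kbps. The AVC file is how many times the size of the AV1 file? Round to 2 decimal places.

1 h 5 min = 65 min = 3900 s
Audio: 320 kbps = 0.320 Mbps.
AVC: 8.120 Mbps × 3900 s = 31668.0 Mb = 3.958 GB.
AV1: 5.720 Mbps × 3900 s = 22308.0 Mb = 2.788 GB.
Ratio: 3.958 / 2.788 = 1.420.

1.42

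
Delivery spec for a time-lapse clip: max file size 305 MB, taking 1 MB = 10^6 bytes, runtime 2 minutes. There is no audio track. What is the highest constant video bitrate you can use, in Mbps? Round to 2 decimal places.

Budget: 305 MB = 2440.0 Mb.
2 min = 120 s
Total bitrate budget: 2440.0 Mb / 120 s = 20.333 Mbps.

20.33 Mbps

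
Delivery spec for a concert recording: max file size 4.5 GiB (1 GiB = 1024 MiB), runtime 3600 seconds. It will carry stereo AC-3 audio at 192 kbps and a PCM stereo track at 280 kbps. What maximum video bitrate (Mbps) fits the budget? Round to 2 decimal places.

Budget: 4.5 GiB = 38654.7 Mb.
Total bitrate budget: 38654.7 Mb / 3600 s = 10.737 Mbps.
Audio total: 192 + 280 = 472 kbps = 0.472 Mbps.
Video: 10.737 − 0.472 = 10.265 Mbps.

10.27 Mbps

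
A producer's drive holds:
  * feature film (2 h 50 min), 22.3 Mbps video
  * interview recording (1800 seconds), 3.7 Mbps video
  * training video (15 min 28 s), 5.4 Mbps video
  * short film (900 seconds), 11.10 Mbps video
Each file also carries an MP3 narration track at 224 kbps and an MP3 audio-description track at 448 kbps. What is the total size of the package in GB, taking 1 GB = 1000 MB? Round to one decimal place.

32.3 GB

Audio total: 224 + 448 = 672 kbps = 0.672 Mbps.
feature film: 22.972 Mbps × 10200 s = 234314.4 Mb
interview recording: 4.372 Mbps × 1800 s = 7869.6 Mb
training video: 6.072 Mbps × 928 s = 5634.8 Mb
short film: 11.772 Mbps × 900 s = 10594.8 Mb
Total: 258413.6 Mb = 32301.7 MB.
= 32.30 GB.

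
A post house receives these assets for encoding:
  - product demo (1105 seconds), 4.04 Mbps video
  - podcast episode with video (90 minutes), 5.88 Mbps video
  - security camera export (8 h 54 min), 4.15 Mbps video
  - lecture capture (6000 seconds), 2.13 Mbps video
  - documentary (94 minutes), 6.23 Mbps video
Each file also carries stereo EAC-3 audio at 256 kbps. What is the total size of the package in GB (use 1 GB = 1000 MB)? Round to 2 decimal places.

28.74 GB

Audio: 256 kbps = 0.256 Mbps.
product demo: 4.296 Mbps × 1105 s = 4747.1 Mb
podcast episode with video: 6.136 Mbps × 5400 s = 33134.4 Mb
security camera export: 4.406 Mbps × 32040 s = 141168.2 Mb
lecture capture: 2.386 Mbps × 6000 s = 14316.0 Mb
documentary: 6.486 Mbps × 5640 s = 36581.0 Mb
Total: 229946.8 Mb = 28743.3 MB.
= 28.74 GB.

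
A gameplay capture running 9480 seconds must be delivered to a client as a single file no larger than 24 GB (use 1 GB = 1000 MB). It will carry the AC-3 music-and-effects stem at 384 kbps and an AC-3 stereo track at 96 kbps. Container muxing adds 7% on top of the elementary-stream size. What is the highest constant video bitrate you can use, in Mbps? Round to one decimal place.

18.4 Mbps

Budget: 24 GB = 192000.0 Mb.
Stream payload after overhead: 192000.0 / 1.07 = 179439.3 Mb.
Total bitrate budget: 179439.3 Mb / 9480 s = 18.928 Mbps.
Audio total: 384 + 96 = 480 kbps = 0.480 Mbps.
Video: 18.928 − 0.480 = 18.448 Mbps.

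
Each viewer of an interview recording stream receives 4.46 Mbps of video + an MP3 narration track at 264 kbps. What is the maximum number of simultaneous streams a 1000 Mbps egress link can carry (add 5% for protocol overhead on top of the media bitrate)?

201

Audio: 264 kbps = 0.264 Mbps.
Per-viewer media rate: 4.724 Mbps.
On the wire with 5% overhead: 4.960 Mbps.
1000 Mbps = 1,000 Mbps; 1,000 / 4.960 = 201.60 → 201 viewers.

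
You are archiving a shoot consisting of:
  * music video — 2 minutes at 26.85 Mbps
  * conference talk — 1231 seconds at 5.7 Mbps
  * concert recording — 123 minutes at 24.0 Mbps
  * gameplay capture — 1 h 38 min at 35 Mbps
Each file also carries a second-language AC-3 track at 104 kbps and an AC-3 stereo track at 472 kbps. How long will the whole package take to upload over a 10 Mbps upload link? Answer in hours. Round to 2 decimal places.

Audio total: 104 + 472 = 576 kbps = 0.576 Mbps.
music video: 27.426 Mbps × 120 s = 3291.1 Mb
conference talk: 6.276 Mbps × 1231 s = 7725.8 Mb
concert recording: 24.576 Mbps × 7380 s = 181370.9 Mb
gameplay capture: 35.576 Mbps × 5880 s = 209186.9 Mb
Total: 401574.6 Mb = 50196.8 MB.
At 10 Mbps: 401574.6 / 10 = 40157 s ≈ 11.2 hours.

11.15 hours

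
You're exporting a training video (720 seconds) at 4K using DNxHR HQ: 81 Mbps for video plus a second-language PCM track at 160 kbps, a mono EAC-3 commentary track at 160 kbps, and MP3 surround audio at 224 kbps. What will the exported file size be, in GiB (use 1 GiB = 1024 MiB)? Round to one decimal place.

6.8 GiB

Audio total: 160 + 160 + 224 = 544 kbps = 0.544 Mbps.
Total bitrate: 81 + 0.544 = 81.544 Mbps.
Stream data: 81.544 Mbps × 720 s = 58711.7 Mb.
58,712 Mb = 7,338,960,000 bytes ÷ 1,073,741,824 = 6.835 GiB.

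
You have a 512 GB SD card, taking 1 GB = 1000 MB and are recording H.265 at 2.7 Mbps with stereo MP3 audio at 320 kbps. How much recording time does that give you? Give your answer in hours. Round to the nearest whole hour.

Audio: 320 kbps = 0.320 Mbps.
Total bitrate: 2.7 + 0.320 = 3.020 Mbps.
Capacity: 512 GB = 4,096,000 Mb.
Recording time: 4,096,000 / 3.020 = 1,356,291 s ≈ 377 hours.

377 hours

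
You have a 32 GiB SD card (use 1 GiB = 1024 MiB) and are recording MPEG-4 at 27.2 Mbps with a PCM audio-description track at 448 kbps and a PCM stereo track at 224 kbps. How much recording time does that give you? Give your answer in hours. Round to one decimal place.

2.7 hours

Audio total: 448 + 224 = 672 kbps = 0.672 Mbps.
Total bitrate: 27.2 + 0.672 = 27.872 Mbps.
Capacity: 32 GiB = 274,878 Mb.
Recording time: 274,878 / 27.872 = 9,862 s ≈ 2.74 hours.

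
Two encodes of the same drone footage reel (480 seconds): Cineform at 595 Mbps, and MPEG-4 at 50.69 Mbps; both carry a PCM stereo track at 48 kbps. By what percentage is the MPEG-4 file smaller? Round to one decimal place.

91.5%

Audio: 48 kbps = 0.048 Mbps.
Cineform: 595.048 Mbps × 480 s = 285623.0 Mb = 33.251 GiB.
MPEG-4: 50.738 Mbps × 480 s = 24354.2 Mb = 2.835 GiB.
Reduction: (1 − 2.835/33.251) × 100 = 91.47%.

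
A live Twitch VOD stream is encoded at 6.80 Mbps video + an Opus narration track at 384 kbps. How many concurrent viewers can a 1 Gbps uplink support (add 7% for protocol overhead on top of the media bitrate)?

Audio: 384 kbps = 0.384 Mbps.
Per-viewer media rate: 7.184 Mbps.
On the wire with 7% overhead: 7.687 Mbps.
1 Gbps = 1,000 Mbps; 1,000 / 7.687 = 130.09 → 130 viewers.

130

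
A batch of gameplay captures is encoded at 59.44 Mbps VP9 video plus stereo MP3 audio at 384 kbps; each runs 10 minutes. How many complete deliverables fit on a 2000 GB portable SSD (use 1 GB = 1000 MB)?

10 min = 600 s
Audio: 384 kbps = 0.384 Mbps.
Total bitrate: 59.824 Mbps.
Per item: 59.824 Mbps × 600 s = 35,894 Mb = 4,487 MB.
Capacity: 2000 GB = 16,000,000 Mb; 445.75 items → 445 complete.

445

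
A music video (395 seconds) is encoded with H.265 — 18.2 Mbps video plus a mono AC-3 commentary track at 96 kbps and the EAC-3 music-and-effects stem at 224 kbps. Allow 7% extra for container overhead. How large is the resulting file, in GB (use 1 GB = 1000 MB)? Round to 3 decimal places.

0.978 GB

Audio total: 96 + 224 = 320 kbps = 0.320 Mbps.
Total bitrate: 18.2 + 0.320 = 18.520 Mbps.
Stream data: 18.520 Mbps × 395 s = 7315.4 Mb.
With 7% container overhead: ×1.07.
7,827 Mb ÷ 8 = 978.4 MB → 0.9784 GB.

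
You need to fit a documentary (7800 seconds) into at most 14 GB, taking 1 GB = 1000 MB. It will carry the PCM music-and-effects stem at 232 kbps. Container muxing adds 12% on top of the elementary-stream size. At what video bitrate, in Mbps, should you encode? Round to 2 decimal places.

Budget: 14 GB = 112000.0 Mb.
Stream payload after overhead: 112000.0 / 1.12 = 100000.0 Mb.
Total bitrate budget: 100000.0 Mb / 7800 s = 12.821 Mbps.
Audio: 232 kbps = 0.232 Mbps.
Video: 12.821 − 0.232 = 12.589 Mbps.

12.59 Mbps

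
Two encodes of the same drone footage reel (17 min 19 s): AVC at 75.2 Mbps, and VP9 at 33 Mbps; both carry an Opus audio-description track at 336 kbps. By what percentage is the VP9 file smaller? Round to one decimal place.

55.9%

17 min 19 s = 1039 s
Audio: 336 kbps = 0.336 Mbps.
AVC: 75.536 Mbps × 1039 s = 78481.9 Mb = 9.136 GiB.
VP9: 33.336 Mbps × 1039 s = 34636.1 Mb = 4.032 GiB.
Reduction: (1 − 4.032/9.136) × 100 = 55.87%.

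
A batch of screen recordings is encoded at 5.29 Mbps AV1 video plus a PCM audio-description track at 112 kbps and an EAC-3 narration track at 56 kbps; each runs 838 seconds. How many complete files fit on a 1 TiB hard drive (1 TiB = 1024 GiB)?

Audio total: 112 + 56 = 168 kbps = 0.168 Mbps.
Total bitrate: 5.458 Mbps.
Per item: 5.458 Mbps × 838 s = 4,574 Mb = 571.7 MB.
Capacity: 1 TiB = 8,796,093 Mb; 1923.15 items → 1923 complete.

1923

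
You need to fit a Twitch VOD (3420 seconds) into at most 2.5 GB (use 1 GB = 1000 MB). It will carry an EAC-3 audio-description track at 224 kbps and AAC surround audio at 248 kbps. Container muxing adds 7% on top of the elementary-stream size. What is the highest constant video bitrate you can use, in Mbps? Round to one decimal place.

Budget: 2.5 GB = 20000.0 Mb.
Stream payload after overhead: 20000.0 / 1.07 = 18691.6 Mb.
Total bitrate budget: 18691.6 Mb / 3420 s = 5.465 Mbps.
Audio total: 224 + 248 = 472 kbps = 0.472 Mbps.
Video: 5.465 − 0.472 = 4.993 Mbps.

5.0 Mbps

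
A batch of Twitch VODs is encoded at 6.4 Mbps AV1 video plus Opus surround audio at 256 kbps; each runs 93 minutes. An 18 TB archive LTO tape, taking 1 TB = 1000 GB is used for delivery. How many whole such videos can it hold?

3877

93 min = 5580 s
Audio: 256 kbps = 0.256 Mbps.
Total bitrate: 6.656 Mbps.
Per item: 6.656 Mbps × 5580 s = 37,140 Mb = 4,643 MB.
Capacity: 18 TB = 144,000,000 Mb; 3877.17 items → 3877 complete.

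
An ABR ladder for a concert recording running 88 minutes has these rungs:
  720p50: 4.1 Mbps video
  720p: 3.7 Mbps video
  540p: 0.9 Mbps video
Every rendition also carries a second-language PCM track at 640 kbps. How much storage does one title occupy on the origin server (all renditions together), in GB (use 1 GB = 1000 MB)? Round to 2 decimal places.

88 min = 5280 s
Audio: 640 kbps = 0.640 Mbps.
Sum of rendition bitrates: (4.1+0.640) + (3.7+0.640) + (0.9+0.640) = 10.620 Mbps.
× 5280 s = 56,074 Mb = 7,009 MB = 7.009 GB.

7.01 GB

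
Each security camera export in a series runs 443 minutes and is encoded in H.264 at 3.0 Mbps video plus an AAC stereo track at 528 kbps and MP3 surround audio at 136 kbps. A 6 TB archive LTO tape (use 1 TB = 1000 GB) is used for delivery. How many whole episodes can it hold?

443 min = 26580 s
Audio total: 528 + 136 = 664 kbps = 0.664 Mbps.
Total bitrate: 3.664 Mbps.
Per item: 3.664 Mbps × 26580 s = 97,389 Mb = 12,174 MB.
Capacity: 6 TB = 48,000,000 Mb; 492.87 items → 492 complete.

492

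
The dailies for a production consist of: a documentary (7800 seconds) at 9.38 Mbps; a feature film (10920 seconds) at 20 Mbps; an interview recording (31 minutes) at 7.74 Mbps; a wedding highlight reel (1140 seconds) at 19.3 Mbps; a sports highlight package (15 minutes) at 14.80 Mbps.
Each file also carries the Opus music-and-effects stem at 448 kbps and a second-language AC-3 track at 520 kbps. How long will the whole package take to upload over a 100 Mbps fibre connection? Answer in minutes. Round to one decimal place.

60.5 minutes

Audio total: 448 + 520 = 968 kbps = 0.968 Mbps.
documentary: 10.348 Mbps × 7800 s = 80714.4 Mb
feature film: 20.968 Mbps × 10920 s = 228970.6 Mb
interview recording: 8.708 Mbps × 1860 s = 16196.9 Mb
wedding highlight reel: 20.268 Mbps × 1140 s = 23105.5 Mb
sports highlight package: 15.768 Mbps × 900 s = 14191.2 Mb
Total: 363178.6 Mb = 45397.3 MB.
At 100 Mbps: 363178.6 / 100 = 3632 s ≈ 60.5 minutes.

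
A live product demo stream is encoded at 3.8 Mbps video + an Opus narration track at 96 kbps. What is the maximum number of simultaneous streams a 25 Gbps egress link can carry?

6416

Audio: 96 kbps = 0.096 Mbps.
Per-viewer media rate: 3.896 Mbps.
25 Gbps = 25,000 Mbps; 25,000 / 3.896 = 6416.84 → 6416 viewers.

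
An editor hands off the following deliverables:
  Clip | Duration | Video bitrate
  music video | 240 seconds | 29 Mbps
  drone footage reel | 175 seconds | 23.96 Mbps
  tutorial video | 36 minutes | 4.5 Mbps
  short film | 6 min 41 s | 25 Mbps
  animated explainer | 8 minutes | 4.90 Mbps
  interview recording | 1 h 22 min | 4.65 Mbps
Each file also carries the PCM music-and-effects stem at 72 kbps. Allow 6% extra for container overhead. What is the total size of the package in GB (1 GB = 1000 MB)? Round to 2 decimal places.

7.52 GB

Audio: 72 kbps = 0.072 Mbps.
music video: 29.072 Mbps × 240 s × 1.06 = 7395.9 Mb
drone footage reel: 24.032 Mbps × 175 s × 1.06 = 4457.9 Mb
tutorial video: 4.572 Mbps × 2160 s × 1.06 = 10468.1 Mb
short film: 25.072 Mbps × 401 s × 1.06 = 10657.1 Mb
animated explainer: 4.972 Mbps × 480 s × 1.06 = 2529.8 Mb
interview recording: 4.722 Mbps × 4920 s × 1.06 = 24626.2 Mb
Total: 60134.9 Mb = 7516.9 MB.
= 7.517 GB.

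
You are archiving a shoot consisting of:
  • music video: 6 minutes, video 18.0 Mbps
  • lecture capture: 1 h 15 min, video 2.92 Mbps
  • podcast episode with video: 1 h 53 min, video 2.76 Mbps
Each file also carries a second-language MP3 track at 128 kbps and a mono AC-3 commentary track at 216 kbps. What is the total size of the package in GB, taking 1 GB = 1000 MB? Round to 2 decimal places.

Audio total: 128 + 216 = 344 kbps = 0.344 Mbps.
music video: 18.344 Mbps × 360 s = 6603.8 Mb
lecture capture: 3.264 Mbps × 4500 s = 14688.0 Mb
podcast episode with video: 3.104 Mbps × 6780 s = 21045.1 Mb
Total: 42337.0 Mb = 5292.1 MB.
= 5.292 GB.

5.29 GB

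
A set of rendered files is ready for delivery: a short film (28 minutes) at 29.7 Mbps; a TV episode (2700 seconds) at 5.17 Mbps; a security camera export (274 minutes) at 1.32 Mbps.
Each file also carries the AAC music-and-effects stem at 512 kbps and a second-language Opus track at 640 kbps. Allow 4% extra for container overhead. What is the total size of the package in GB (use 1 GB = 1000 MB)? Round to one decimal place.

Audio total: 512 + 640 = 1152 kbps = 1.152 Mbps.
short film: 30.852 Mbps × 1680 s × 1.04 = 53904.6 Mb
TV episode: 6.322 Mbps × 2700 s × 1.04 = 17752.2 Mb
security camera export: 2.472 Mbps × 16440 s × 1.04 = 42265.3 Mb
Total: 113922.1 Mb = 14240.3 MB.
= 14.24 GB.

14.2 GB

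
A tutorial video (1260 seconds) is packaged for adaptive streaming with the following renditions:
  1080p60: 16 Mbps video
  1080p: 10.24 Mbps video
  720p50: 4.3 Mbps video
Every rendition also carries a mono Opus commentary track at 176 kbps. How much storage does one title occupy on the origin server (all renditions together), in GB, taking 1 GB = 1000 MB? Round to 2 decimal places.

4.89 GB

Audio: 176 kbps = 0.176 Mbps.
Sum of rendition bitrates: (16+0.176) + (10.24+0.176) + (4.3+0.176) = 31.068 Mbps.
× 1260 s = 39,146 Mb = 4,893 MB = 4.893 GB.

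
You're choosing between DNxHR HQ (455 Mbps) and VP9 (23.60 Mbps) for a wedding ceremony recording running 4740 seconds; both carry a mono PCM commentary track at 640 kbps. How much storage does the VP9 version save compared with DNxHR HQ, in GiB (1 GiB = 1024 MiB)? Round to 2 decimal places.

238.05 GiB

Audio: 640 kbps = 0.640 Mbps.
DNxHR HQ: 455.640 Mbps × 4740 s = 2159733.6 Mb = 251.426 GiB.
VP9: 24.240 Mbps × 4740 s = 114897.6 Mb = 13.376 GiB.
Saving: 251.426 − 13.376 = 238.050 GiB.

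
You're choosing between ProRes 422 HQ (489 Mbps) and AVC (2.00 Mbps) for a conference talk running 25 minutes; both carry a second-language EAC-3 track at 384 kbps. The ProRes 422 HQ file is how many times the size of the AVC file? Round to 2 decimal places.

25 min = 1500 s
Audio: 384 kbps = 0.384 Mbps.
ProRes 422 HQ: 489.384 Mbps × 1500 s = 734076.0 Mb = 85.458 GiB.
AVC: 2.384 Mbps × 1500 s = 3576.0 Mb = 0.416 GiB.
Ratio: 85.458 / 0.416 = 205.279.

205.28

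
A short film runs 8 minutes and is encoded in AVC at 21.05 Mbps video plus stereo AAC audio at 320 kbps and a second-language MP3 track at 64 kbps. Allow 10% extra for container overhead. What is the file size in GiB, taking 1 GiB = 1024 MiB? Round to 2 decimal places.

8 min = 480 s
Audio total: 320 + 64 = 384 kbps = 0.384 Mbps.
Total bitrate: 21.05 + 0.384 = 21.434 Mbps.
Stream data: 21.434 Mbps × 480 s = 10288.3 Mb.
With 10% container overhead: ×1.10.
11,317 Mb = 1,414,644,000 bytes ÷ 1,073,741,824 = 1.317 GiB.

1.32 GiB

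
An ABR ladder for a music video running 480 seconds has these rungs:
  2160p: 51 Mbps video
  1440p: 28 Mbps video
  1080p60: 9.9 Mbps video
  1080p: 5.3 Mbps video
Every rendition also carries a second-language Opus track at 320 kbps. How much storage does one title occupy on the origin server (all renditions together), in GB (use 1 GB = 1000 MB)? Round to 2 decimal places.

Audio: 320 kbps = 0.320 Mbps.
Sum of rendition bitrates: (51+0.320) + (28+0.320) + (9.9+0.320) + (5.3+0.320) = 95.480 Mbps.
× 480 s = 45,830 Mb = 5,729 MB = 5.729 GB.

5.73 GB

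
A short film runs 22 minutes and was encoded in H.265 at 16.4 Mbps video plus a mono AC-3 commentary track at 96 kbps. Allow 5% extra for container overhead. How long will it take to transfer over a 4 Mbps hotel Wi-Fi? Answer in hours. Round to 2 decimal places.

1.59 hours

22 min = 1320 s
Audio: 96 kbps = 0.096 Mbps.
Total bitrate: 16.496 Mbps.
File: 16.496 Mbps × 1320 s = 21774.7 Mb.
With 5% container overhead: ×1.05. → 22863.5 Mb.
At 4 Mbps: 22863.5 / 4 = 5715.9 s ≈ 1.59 hours.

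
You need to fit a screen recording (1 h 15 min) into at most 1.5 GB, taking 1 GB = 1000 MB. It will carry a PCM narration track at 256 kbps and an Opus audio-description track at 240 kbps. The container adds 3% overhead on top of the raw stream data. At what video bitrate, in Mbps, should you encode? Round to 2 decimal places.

Budget: 1.5 GB = 12000.0 Mb.
Stream payload after overhead: 12000.0 / 1.03 = 11650.5 Mb.
1 h 15 min = 75 min = 4500 s
Total bitrate budget: 11650.5 Mb / 4500 s = 2.589 Mbps.
Audio total: 256 + 240 = 496 kbps = 0.496 Mbps.
Video: 2.589 − 0.496 = 2.093 Mbps.

2.09 Mbps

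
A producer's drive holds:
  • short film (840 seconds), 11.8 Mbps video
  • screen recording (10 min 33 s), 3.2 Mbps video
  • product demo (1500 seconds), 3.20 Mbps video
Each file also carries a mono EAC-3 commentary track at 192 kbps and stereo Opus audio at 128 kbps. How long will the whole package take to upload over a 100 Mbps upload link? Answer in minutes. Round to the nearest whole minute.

3 minutes

Audio total: 192 + 128 = 320 kbps = 0.320 Mbps.
short film: 12.120 Mbps × 840 s = 10180.8 Mb
screen recording: 3.520 Mbps × 633 s = 2228.2 Mb
product demo: 3.520 Mbps × 1500 s = 5280.0 Mb
Total: 17689.0 Mb = 2211.1 MB.
At 100 Mbps: 17689.0 / 100 = 177 s ≈ 2.95 minutes.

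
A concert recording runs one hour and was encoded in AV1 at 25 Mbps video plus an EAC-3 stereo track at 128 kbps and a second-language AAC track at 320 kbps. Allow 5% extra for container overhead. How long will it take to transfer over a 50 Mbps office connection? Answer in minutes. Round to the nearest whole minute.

1 h = 3600 s
Audio total: 128 + 320 = 448 kbps = 0.448 Mbps.
Total bitrate: 25.448 Mbps.
File: 25.448 Mbps × 3600 s = 91612.8 Mb.
With 5% container overhead: ×1.05. → 96193.4 Mb.
At 50 Mbps: 96193.4 / 50 = 1923.9 s ≈ 32.1 minutes.

32 minutes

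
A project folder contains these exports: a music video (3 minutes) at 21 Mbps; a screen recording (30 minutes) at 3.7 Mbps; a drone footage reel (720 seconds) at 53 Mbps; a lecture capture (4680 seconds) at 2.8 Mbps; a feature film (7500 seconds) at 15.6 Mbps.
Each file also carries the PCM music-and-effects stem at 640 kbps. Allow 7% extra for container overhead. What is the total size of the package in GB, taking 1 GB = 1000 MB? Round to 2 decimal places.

Audio: 640 kbps = 0.640 Mbps.
music video: 21.640 Mbps × 180 s × 1.07 = 4167.9 Mb
screen recording: 4.340 Mbps × 1800 s × 1.07 = 8358.8 Mb
drone footage reel: 53.640 Mbps × 720 s × 1.07 = 41324.3 Mb
lecture capture: 3.440 Mbps × 4680 s × 1.07 = 17226.1 Mb
feature film: 16.240 Mbps × 7500 s × 1.07 = 130326.0 Mb
Total: 201403.1 Mb = 25175.4 MB.
= 25.18 GB.

25.18 GB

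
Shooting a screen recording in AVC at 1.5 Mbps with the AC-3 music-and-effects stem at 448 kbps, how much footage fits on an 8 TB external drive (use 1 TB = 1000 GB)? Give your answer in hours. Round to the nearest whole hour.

9126 hours

Audio: 448 kbps = 0.448 Mbps.
Total bitrate: 1.5 + 0.448 = 1.948 Mbps.
Capacity: 8 TB = 64,000,000 Mb.
Recording time: 64,000,000 / 1.948 = 32,854,209 s ≈ 9,126 hours.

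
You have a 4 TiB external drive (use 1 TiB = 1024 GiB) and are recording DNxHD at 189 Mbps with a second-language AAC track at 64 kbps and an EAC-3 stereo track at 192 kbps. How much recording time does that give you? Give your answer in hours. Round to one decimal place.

Audio total: 64 + 192 = 256 kbps = 0.256 Mbps.
Total bitrate: 189 + 0.256 = 189.256 Mbps.
Capacity: 4 TiB = 35,184,372 Mb.
Recording time: 35,184,372 / 189.256 = 185,909 s ≈ 51.6 hours.

51.6 hours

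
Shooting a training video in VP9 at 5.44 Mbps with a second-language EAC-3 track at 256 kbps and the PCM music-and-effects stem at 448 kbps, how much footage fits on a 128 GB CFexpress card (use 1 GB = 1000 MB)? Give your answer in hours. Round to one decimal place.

Audio total: 256 + 448 = 704 kbps = 0.704 Mbps.
Total bitrate: 5.44 + 0.704 = 6.144 Mbps.
Capacity: 128 GB = 1,024,000 Mb.
Recording time: 1,024,000 / 6.144 = 166,667 s ≈ 46.3 hours.

46.3 hours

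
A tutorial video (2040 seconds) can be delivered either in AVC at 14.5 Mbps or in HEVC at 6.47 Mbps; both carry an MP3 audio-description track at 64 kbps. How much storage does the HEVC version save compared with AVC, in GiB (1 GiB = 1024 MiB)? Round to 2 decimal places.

Audio: 64 kbps = 0.064 Mbps.
AVC: 14.564 Mbps × 2040 s = 29710.6 Mb = 3.459 GiB.
HEVC: 6.534 Mbps × 2040 s = 13329.4 Mb = 1.552 GiB.
Saving: 3.459 − 1.552 = 1.907 GiB.

1.91 GiB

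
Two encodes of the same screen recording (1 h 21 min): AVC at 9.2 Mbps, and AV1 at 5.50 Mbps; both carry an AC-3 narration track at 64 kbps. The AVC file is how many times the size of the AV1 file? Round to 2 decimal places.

1.66

1 h 21 min = 81 min = 4860 s
Audio: 64 kbps = 0.064 Mbps.
AVC: 9.264 Mbps × 4860 s = 45023.0 Mb = 5.628 GB.
AV1: 5.564 Mbps × 4860 s = 27041.0 Mb = 3.380 GB.
Ratio: 5.628 / 3.380 = 1.665.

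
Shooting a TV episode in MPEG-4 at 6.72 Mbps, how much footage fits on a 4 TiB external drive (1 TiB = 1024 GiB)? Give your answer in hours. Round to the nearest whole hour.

1454 hours

Capacity: 4 TiB = 35,184,372 Mb.
Recording time: 35,184,372 / 6.720 = 5,235,770 s ≈ 1,454 hours.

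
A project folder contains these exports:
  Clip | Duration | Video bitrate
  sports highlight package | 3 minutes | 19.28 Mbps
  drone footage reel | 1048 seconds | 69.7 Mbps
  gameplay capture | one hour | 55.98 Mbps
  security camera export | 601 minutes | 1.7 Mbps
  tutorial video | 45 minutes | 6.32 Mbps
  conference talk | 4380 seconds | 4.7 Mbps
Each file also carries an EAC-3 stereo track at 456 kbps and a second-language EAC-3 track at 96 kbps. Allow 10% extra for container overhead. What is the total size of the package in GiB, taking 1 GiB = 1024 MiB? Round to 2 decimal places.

Audio total: 456 + 96 = 552 kbps = 0.552 Mbps.
sports highlight package: 19.832 Mbps × 180 s × 1.10 = 3926.7 Mb
drone footage reel: 70.252 Mbps × 1048 s × 1.10 = 80986.5 Mb
gameplay capture: 56.532 Mbps × 3600 s × 1.10 = 223866.7 Mb
security camera export: 2.252 Mbps × 36060 s × 1.10 = 89327.8 Mb
tutorial video: 6.872 Mbps × 2700 s × 1.10 = 20409.8 Mb
conference talk: 5.252 Mbps × 4380 s × 1.10 = 25304.1 Mb
Total: 443821.8 Mb = 55477.7 MB.
= 51.67 GiB.

51.67 GiB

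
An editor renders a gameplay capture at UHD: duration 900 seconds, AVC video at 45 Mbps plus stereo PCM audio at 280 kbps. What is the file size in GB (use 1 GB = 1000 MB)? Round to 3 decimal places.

5.094 GB

Audio: 280 kbps = 0.280 Mbps.
Total bitrate: 45 + 0.280 = 45.280 Mbps.
Stream data: 45.280 Mbps × 900 s = 40752.0 Mb.
40,752 Mb ÷ 8 = 5,094 MB → 5.094 GB.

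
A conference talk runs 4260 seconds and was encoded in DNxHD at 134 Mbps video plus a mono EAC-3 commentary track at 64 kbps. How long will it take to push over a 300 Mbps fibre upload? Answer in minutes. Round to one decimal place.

Audio: 64 kbps = 0.064 Mbps.
Total bitrate: 134.064 Mbps.
File: 134.064 Mbps × 4260 s = 571112.6 Mb.
At 300 Mbps: 571112.6 / 300 = 1903.7 s ≈ 31.7 minutes.

31.7 minutes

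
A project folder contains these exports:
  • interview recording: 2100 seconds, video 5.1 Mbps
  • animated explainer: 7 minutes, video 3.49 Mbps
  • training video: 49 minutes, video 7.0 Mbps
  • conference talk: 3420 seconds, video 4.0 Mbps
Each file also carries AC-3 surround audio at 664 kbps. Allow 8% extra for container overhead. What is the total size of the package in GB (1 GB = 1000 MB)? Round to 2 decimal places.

7.06 GB

Audio: 664 kbps = 0.664 Mbps.
interview recording: 5.764 Mbps × 2100 s × 1.08 = 13072.8 Mb
animated explainer: 4.154 Mbps × 420 s × 1.08 = 1884.3 Mb
training video: 7.664 Mbps × 2940 s × 1.08 = 24334.7 Mb
conference talk: 4.664 Mbps × 3420 s × 1.08 = 17227.0 Mb
Total: 56518.7 Mb = 7064.8 MB.
= 7.065 GB.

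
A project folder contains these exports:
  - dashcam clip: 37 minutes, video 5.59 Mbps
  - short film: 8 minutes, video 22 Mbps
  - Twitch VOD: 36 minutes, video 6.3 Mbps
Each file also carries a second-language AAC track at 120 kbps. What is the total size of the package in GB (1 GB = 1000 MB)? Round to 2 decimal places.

Audio: 120 kbps = 0.120 Mbps.
dashcam clip: 5.710 Mbps × 2220 s = 12676.2 Mb
short film: 22.120 Mbps × 480 s = 10617.6 Mb
Twitch VOD: 6.420 Mbps × 2160 s = 13867.2 Mb
Total: 37161.0 Mb = 4645.1 MB.
= 4.645 GB.

4.65 GB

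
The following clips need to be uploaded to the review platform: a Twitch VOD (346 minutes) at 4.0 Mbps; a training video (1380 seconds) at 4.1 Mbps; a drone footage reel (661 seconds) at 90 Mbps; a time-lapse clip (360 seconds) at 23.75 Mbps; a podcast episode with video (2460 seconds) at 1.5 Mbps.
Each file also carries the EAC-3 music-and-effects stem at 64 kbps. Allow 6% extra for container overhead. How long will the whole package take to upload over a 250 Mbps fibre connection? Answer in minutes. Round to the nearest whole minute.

Audio: 64 kbps = 0.064 Mbps.
Twitch VOD: 4.064 Mbps × 20760 s × 1.06 = 89430.8 Mb
training video: 4.164 Mbps × 1380 s × 1.06 = 6091.1 Mb
drone footage reel: 90.064 Mbps × 661 s × 1.06 = 63104.2 Mb
time-lapse clip: 23.814 Mbps × 360 s × 1.06 = 9087.4 Mb
podcast episode with video: 1.564 Mbps × 2460 s × 1.06 = 4078.3 Mb
Total: 171791.8 Mb = 21474.0 MB.
At 250 Mbps: 171791.8 / 250 = 687 s ≈ 11.5 minutes.

11 minutes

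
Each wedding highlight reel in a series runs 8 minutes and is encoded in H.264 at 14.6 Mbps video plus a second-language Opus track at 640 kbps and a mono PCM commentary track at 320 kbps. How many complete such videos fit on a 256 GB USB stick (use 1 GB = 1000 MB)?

274

8 min = 480 s
Audio total: 640 + 320 = 960 kbps = 0.960 Mbps.
Total bitrate: 15.560 Mbps.
Per item: 15.560 Mbps × 480 s = 7,469 Mb = 933.6 MB.
Capacity: 256 GB = 2,048,000 Mb; 274.21 items → 274 complete.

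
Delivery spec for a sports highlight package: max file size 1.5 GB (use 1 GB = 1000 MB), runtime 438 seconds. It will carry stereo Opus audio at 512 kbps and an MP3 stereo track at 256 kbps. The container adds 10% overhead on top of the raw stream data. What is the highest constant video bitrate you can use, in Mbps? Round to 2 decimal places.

24.14 Mbps

Budget: 1.5 GB = 12000.0 Mb.
Stream payload after overhead: 12000.0 / 1.10 = 10909.1 Mb.
Total bitrate budget: 10909.1 Mb / 438 s = 24.907 Mbps.
Audio total: 512 + 256 = 768 kbps = 0.768 Mbps.
Video: 24.907 − 0.768 = 24.139 Mbps.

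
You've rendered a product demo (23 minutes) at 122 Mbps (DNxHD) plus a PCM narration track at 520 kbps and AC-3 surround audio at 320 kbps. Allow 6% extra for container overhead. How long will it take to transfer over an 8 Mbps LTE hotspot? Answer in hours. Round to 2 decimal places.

6.24 hours

23 min = 1380 s
Audio total: 520 + 320 = 840 kbps = 0.840 Mbps.
Total bitrate: 122.840 Mbps.
File: 122.840 Mbps × 1380 s = 169519.2 Mb.
With 6% container overhead: ×1.06. → 179690.4 Mb.
At 8 Mbps: 179690.4 / 8 = 22461.3 s ≈ 6.24 hours.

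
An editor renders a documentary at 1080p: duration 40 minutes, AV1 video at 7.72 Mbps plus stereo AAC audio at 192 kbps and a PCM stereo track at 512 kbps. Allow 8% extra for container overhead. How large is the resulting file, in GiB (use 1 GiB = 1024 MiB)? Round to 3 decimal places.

40 min = 2400 s
Audio total: 192 + 512 = 704 kbps = 0.704 Mbps.
Total bitrate: 7.72 + 0.704 = 8.424 Mbps.
Stream data: 8.424 Mbps × 2400 s = 20217.6 Mb.
With 8% container overhead: ×1.08.
21,835 Mb = 2,729,376,000 bytes ÷ 1,073,741,824 = 2.542 GiB.

2.542 GiB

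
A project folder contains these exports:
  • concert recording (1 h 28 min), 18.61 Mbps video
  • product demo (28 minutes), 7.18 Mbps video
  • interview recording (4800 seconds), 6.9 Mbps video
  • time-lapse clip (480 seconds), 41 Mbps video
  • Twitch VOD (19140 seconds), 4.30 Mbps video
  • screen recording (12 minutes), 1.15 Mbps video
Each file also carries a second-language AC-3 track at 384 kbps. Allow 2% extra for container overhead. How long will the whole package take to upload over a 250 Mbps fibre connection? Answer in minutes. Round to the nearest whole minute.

18 minutes

Audio: 384 kbps = 0.384 Mbps.
concert recording: 18.994 Mbps × 5280 s × 1.02 = 102294.1 Mb
product demo: 7.564 Mbps × 1680 s × 1.02 = 12961.7 Mb
interview recording: 7.284 Mbps × 4800 s × 1.02 = 35662.5 Mb
time-lapse clip: 41.384 Mbps × 480 s × 1.02 = 20261.6 Mb
Twitch VOD: 4.684 Mbps × 19140 s × 1.02 = 91444.8 Mb
screen recording: 1.534 Mbps × 720 s × 1.02 = 1126.6 Mb
Total: 263751.2 Mb = 32968.9 MB.
At 250 Mbps: 263751.2 / 250 = 1055 s ≈ 17.6 minutes.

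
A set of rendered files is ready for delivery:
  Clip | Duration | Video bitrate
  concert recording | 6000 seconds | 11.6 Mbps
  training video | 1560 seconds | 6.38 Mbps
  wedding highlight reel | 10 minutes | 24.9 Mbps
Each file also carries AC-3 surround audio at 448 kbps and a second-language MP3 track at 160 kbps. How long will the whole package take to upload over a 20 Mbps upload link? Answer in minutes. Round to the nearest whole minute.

Audio total: 448 + 160 = 608 kbps = 0.608 Mbps.
concert recording: 12.208 Mbps × 6000 s = 73248.0 Mb
training video: 6.988 Mbps × 1560 s = 10901.3 Mb
wedding highlight reel: 25.508 Mbps × 600 s = 15304.8 Mb
Total: 99454.1 Mb = 12431.8 MB.
At 20 Mbps: 99454.1 / 20 = 4973 s ≈ 82.9 minutes.

83 minutes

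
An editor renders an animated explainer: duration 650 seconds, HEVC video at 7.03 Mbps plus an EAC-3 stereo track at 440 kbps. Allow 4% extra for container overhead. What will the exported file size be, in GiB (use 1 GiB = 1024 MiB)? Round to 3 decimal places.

0.588 GiB

Audio: 440 kbps = 0.440 Mbps.
Total bitrate: 7.03 + 0.440 = 7.470 Mbps.
Stream data: 7.470 Mbps × 650 s = 4855.5 Mb.
With 4% container overhead: ×1.04.
5,050 Mb = 631,215,000 bytes ÷ 1,073,741,824 = 0.5879 GiB.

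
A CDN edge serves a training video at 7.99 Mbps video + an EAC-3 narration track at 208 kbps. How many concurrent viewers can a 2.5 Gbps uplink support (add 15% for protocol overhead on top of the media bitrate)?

Audio: 208 kbps = 0.208 Mbps.
Per-viewer media rate: 8.198 Mbps.
On the wire with 15% overhead: 9.428 Mbps.
2.5 Gbps = 2,500 Mbps; 2,500 / 9.428 = 265.18 → 265 viewers.

265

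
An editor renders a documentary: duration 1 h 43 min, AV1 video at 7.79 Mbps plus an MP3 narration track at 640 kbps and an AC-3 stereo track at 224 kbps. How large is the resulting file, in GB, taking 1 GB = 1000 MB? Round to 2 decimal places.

6.69 GB

1 h 43 min = 103 min = 6180 s
Audio total: 640 + 224 = 864 kbps = 0.864 Mbps.
Total bitrate: 7.79 + 0.864 = 8.654 Mbps.
Stream data: 8.654 Mbps × 6180 s = 53481.7 Mb.
53,482 Mb ÷ 8 = 6,685 MB → 6.685 GB.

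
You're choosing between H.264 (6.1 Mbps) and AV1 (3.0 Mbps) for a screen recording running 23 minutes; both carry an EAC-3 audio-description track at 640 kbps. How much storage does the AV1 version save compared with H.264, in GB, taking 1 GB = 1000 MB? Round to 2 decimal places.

23 min = 1380 s
Audio: 640 kbps = 0.640 Mbps.
H.264: 6.740 Mbps × 1380 s = 9301.2 Mb = 1.163 GB.
AV1: 3.640 Mbps × 1380 s = 5023.2 Mb = 0.628 GB.
Saving: 1.163 − 0.628 = 0.535 GB.

0.53 GB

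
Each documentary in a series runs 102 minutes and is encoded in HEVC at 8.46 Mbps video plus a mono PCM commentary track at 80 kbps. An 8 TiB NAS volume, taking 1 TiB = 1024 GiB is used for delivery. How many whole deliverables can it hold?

1346

102 min = 6120 s
Audio: 80 kbps = 0.080 Mbps.
Total bitrate: 8.540 Mbps.
Per item: 8.540 Mbps × 6120 s = 52,265 Mb = 6,533 MB.
Capacity: 8 TiB = 70,368,744 Mb; 1346.39 items → 1346 complete.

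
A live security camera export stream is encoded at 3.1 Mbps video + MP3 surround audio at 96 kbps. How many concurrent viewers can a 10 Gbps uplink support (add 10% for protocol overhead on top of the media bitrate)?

Audio: 96 kbps = 0.096 Mbps.
Per-viewer media rate: 3.196 Mbps.
On the wire with 10% overhead: 3.516 Mbps.
10 Gbps = 10,000 Mbps; 10,000 / 3.516 = 2844.46 → 2844 viewers.

2844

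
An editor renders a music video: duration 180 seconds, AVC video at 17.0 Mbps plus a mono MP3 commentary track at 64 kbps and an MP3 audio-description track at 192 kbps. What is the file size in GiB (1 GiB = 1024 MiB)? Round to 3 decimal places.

Audio total: 64 + 192 = 256 kbps = 0.256 Mbps.
Total bitrate: 17.0 + 0.256 = 17.256 Mbps.
Stream data: 17.256 Mbps × 180 s = 3106.1 Mb.
3,106 Mb = 388,260,000 bytes ÷ 1,073,741,824 = 0.3616 GiB.

0.362 GiB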